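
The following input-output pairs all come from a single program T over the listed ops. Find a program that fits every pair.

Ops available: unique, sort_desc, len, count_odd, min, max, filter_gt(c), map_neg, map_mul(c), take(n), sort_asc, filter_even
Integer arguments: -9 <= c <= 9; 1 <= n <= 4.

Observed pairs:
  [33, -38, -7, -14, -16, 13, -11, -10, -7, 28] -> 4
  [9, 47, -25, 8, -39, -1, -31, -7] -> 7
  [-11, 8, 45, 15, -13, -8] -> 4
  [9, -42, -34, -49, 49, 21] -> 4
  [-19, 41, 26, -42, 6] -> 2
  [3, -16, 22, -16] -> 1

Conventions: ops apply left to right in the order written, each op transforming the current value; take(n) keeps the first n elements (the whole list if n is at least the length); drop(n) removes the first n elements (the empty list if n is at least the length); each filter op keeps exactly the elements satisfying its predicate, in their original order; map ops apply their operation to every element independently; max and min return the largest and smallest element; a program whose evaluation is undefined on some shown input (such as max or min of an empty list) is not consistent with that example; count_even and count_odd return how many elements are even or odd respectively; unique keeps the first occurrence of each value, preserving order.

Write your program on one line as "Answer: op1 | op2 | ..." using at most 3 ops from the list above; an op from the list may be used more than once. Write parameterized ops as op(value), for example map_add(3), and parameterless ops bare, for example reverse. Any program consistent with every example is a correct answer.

unique | count_odd

Check, running the answer program on each example:
  [33, -38, -7, -14, -16, 13, -11, -10, -7, 28] -> [33, -38, -7, -14, -16, 13, -11, -10, 28] -> 4
  [9, 47, -25, 8, -39, -1, -31, -7] -> [9, 47, -25, 8, -39, -1, -31, -7] -> 7
  [-11, 8, 45, 15, -13, -8] -> [-11, 8, 45, 15, -13, -8] -> 4
  [9, -42, -34, -49, 49, 21] -> [9, -42, -34, -49, 49, 21] -> 4
  [-19, 41, 26, -42, 6] -> [-19, 41, 26, -42, 6] -> 2
  [3, -16, 22, -16] -> [3, -16, 22] -> 1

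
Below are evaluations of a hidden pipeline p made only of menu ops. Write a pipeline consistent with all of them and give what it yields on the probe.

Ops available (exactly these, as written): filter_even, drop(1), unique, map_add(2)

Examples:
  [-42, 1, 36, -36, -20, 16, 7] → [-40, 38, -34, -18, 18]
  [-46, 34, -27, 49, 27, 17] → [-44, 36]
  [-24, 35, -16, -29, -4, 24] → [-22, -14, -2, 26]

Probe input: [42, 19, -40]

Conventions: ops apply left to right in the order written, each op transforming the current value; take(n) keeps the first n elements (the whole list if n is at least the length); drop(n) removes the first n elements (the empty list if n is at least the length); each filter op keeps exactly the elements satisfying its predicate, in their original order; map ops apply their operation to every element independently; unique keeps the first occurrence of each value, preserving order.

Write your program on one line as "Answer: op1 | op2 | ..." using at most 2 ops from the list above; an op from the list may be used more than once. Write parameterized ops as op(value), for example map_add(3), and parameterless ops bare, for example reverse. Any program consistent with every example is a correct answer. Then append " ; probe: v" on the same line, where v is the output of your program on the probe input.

map_add(2) | filter_even ; probe: [44, -38]

Check, running the answer program on each example:
  [-42, 1, 36, -36, -20, 16, 7] -> [-40, 3, 38, -34, -18, 18, 9] -> [-40, 38, -34, -18, 18]
  [-46, 34, -27, 49, 27, 17] -> [-44, 36, -25, 51, 29, 19] -> [-44, 36]
  [-24, 35, -16, -29, -4, 24] -> [-22, 37, -14, -27, -2, 26] -> [-22, -14, -2, 26]
  probe: [42, 19, -40] -> [44, 21, -38] -> [44, -38]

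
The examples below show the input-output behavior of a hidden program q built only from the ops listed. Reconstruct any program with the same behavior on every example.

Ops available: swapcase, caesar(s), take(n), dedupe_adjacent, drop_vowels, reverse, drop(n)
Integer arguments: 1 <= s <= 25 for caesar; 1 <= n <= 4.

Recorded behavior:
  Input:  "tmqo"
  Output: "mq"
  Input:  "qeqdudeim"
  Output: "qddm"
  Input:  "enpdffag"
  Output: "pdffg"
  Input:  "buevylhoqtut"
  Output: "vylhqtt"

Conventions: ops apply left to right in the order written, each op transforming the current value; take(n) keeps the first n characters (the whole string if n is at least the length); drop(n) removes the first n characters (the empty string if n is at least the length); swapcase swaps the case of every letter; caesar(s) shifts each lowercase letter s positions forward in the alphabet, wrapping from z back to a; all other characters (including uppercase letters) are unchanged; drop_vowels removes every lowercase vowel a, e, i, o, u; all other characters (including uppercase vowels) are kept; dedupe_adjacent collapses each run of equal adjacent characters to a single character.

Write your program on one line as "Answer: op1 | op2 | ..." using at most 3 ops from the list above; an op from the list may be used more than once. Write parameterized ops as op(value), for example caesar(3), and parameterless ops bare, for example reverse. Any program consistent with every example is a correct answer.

drop_vowels | drop(1)

Check, running the answer program on each example:
  "tmqo" -> "tmq" -> "mq"
  "qeqdudeim" -> "qqddm" -> "qddm"
  "enpdffag" -> "npdffg" -> "pdffg"
  "buevylhoqtut" -> "bvylhqtt" -> "vylhqtt"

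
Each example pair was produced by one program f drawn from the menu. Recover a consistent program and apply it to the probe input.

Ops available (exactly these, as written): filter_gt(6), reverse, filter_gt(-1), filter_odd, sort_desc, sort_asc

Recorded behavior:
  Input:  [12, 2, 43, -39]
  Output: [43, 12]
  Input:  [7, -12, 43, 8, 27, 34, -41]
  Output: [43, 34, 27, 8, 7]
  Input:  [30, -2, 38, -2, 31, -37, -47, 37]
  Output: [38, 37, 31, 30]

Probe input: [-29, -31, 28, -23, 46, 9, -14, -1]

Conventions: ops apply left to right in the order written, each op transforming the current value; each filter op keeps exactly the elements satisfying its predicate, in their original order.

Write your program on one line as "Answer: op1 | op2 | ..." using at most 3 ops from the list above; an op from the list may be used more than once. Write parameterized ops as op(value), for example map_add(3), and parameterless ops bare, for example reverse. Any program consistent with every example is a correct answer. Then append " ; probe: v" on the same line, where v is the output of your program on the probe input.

sort_asc | filter_gt(6) | reverse ; probe: [46, 28, 9]

Check, running the answer program on each example:
  [12, 2, 43, -39] -> [-39, 2, 12, 43] -> [12, 43] -> [43, 12]
  [7, -12, 43, 8, 27, 34, -41] -> [-41, -12, 7, 8, 27, 34, 43] -> [7, 8, 27, 34, 43] -> [43, 34, 27, 8, 7]
  [30, -2, 38, -2, 31, -37, -47, 37] -> [-47, -37, -2, -2, 30, 31, 37, 38] -> [30, 31, 37, 38] -> [38, 37, 31, 30]
  probe: [-29, -31, 28, -23, 46, 9, -14, -1] -> [-31, -29, -23, -14, -1, 9, 28, 46] -> [9, 28, 46] -> [46, 28, 9]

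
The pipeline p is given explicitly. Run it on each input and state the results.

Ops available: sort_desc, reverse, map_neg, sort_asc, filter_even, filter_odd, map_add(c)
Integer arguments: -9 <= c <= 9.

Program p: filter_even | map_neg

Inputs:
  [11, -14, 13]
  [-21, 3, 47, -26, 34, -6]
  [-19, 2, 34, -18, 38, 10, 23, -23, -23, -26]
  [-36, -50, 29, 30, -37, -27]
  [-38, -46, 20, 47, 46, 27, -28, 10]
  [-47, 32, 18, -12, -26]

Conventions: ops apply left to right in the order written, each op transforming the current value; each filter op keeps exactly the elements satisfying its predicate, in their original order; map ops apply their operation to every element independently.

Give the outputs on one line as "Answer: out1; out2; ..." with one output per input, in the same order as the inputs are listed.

[14]; [26, -34, 6]; [-2, -34, 18, -38, -10, 26]; [36, 50, -30]; [38, 46, -20, -46, 28, -10]; [-32, -18, 12, 26]

Execution, op by op:
  [11, -14, 13] -> [-14] -> [14]
  [-21, 3, 47, -26, 34, -6] -> [-26, 34, -6] -> [26, -34, 6]
  [-19, 2, 34, -18, 38, 10, 23, -23, -23, -26] -> [2, 34, -18, 38, 10, -26] -> [-2, -34, 18, -38, -10, 26]
  [-36, -50, 29, 30, -37, -27] -> [-36, -50, 30] -> [36, 50, -30]
  [-38, -46, 20, 47, 46, 27, -28, 10] -> [-38, -46, 20, 46, -28, 10] -> [38, 46, -20, -46, 28, -10]
  [-47, 32, 18, -12, -26] -> [32, 18, -12, -26] -> [-32, -18, 12, 26]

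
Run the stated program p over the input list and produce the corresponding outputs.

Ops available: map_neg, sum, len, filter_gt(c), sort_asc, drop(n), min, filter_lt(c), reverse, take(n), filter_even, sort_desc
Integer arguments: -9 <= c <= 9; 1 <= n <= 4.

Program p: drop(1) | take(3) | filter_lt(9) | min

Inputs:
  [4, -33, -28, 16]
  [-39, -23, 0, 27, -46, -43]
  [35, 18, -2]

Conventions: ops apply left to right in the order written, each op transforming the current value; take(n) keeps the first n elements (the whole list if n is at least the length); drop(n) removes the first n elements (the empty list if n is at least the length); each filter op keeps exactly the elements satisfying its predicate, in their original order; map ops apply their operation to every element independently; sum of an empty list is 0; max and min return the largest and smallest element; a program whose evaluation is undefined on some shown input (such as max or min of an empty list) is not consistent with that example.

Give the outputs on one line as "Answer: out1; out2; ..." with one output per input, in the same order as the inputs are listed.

Execution, op by op:
  [4, -33, -28, 16] -> [-33, -28, 16] -> [-33, -28, 16] -> [-33, -28] -> -33
  [-39, -23, 0, 27, -46, -43] -> [-23, 0, 27, -46, -43] -> [-23, 0, 27] -> [-23, 0] -> -23
  [35, 18, -2] -> [18, -2] -> [18, -2] -> [-2] -> -2

-33; -23; -2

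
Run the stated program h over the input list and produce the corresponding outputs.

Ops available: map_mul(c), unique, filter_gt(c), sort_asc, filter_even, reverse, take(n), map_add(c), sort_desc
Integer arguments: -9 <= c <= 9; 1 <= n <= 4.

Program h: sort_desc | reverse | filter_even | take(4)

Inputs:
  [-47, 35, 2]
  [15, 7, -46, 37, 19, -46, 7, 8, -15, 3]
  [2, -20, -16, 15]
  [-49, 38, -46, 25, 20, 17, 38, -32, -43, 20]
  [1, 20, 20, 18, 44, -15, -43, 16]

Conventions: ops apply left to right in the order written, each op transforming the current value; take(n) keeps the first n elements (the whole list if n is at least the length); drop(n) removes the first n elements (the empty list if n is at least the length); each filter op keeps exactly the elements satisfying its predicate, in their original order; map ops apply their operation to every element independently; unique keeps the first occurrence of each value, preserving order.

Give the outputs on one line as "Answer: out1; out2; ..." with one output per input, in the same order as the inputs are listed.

Execution, op by op:
  [-47, 35, 2] -> [35, 2, -47] -> [-47, 2, 35] -> [2] -> [2]
  [15, 7, -46, 37, 19, -46, 7, 8, -15, 3] -> [37, 19, 15, 8, 7, 7, 3, -15, -46, -46] -> [-46, -46, -15, 3, 7, 7, 8, 15, 19, 37] -> [-46, -46, 8] -> [-46, -46, 8]
  [2, -20, -16, 15] -> [15, 2, -16, -20] -> [-20, -16, 2, 15] -> [-20, -16, 2] -> [-20, -16, 2]
  [-49, 38, -46, 25, 20, 17, 38, -32, -43, 20] -> [38, 38, 25, 20, 20, 17, -32, -43, -46, -49] -> [-49, -46, -43, -32, 17, 20, 20, 25, 38, 38] -> [-46, -32, 20, 20, 38, 38] -> [-46, -32, 20, 20]
  [1, 20, 20, 18, 44, -15, -43, 16] -> [44, 20, 20, 18, 16, 1, -15, -43] -> [-43, -15, 1, 16, 18, 20, 20, 44] -> [16, 18, 20, 20, 44] -> [16, 18, 20, 20]

[2]; [-46, -46, 8]; [-20, -16, 2]; [-46, -32, 20, 20]; [16, 18, 20, 20]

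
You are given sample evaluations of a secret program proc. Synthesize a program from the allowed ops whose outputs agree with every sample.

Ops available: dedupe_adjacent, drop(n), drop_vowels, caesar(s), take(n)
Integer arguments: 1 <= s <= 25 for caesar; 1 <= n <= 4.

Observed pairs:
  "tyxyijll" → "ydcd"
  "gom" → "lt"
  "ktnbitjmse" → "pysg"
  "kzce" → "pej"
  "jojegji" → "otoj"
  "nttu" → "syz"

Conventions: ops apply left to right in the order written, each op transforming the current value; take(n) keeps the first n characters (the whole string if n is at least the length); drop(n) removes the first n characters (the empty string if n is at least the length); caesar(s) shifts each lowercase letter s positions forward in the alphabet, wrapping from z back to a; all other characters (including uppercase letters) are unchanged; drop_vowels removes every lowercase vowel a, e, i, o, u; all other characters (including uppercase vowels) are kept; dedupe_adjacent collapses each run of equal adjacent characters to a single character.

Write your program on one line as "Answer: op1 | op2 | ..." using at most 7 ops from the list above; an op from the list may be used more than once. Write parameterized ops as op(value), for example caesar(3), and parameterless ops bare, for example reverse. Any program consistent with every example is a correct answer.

caesar(7) | dedupe_adjacent | caesar(11) | take(4) | drop_vowels | caesar(13)

Check, running the answer program on each example:
  "tyxyijll" -> "afefpqss" -> "afefpqs" -> "lqpqabd" -> "lqpq" -> "lqpq" -> "ydcd"
  "gom" -> "nvt" -> "nvt" -> "yge" -> "yge" -> "yg" -> "lt"
  "ktnbitjmse" -> "rauipaqtzl" -> "rauipaqtzl" -> "clftalbekw" -> "clft" -> "clft" -> "pysg"
  "kzce" -> "rgjl" -> "rgjl" -> "cruw" -> "cruw" -> "crw" -> "pej"
  "jojegji" -> "qvqlnqp" -> "qvqlnqp" -> "bgbwyba" -> "bgbw" -> "bgbw" -> "otoj"
  "nttu" -> "uaab" -> "uab" -> "flm" -> "flm" -> "flm" -> "syz"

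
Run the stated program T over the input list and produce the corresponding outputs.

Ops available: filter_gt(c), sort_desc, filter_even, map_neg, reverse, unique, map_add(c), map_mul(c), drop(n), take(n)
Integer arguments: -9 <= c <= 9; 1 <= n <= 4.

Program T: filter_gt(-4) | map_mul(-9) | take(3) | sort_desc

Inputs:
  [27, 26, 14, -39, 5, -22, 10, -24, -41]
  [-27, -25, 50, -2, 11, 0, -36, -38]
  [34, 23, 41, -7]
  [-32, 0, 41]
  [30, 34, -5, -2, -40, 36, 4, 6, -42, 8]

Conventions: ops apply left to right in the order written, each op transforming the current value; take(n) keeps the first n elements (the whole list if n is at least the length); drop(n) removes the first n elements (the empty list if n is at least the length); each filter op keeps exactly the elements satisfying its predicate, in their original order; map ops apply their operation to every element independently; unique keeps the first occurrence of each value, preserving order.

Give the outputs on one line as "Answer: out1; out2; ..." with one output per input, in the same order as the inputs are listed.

Execution, op by op:
  [27, 26, 14, -39, 5, -22, 10, -24, -41] -> [27, 26, 14, 5, 10] -> [-243, -234, -126, -45, -90] -> [-243, -234, -126] -> [-126, -234, -243]
  [-27, -25, 50, -2, 11, 0, -36, -38] -> [50, -2, 11, 0] -> [-450, 18, -99, 0] -> [-450, 18, -99] -> [18, -99, -450]
  [34, 23, 41, -7] -> [34, 23, 41] -> [-306, -207, -369] -> [-306, -207, -369] -> [-207, -306, -369]
  [-32, 0, 41] -> [0, 41] -> [0, -369] -> [0, -369] -> [0, -369]
  [30, 34, -5, -2, -40, 36, 4, 6, -42, 8] -> [30, 34, -2, 36, 4, 6, 8] -> [-270, -306, 18, -324, -36, -54, -72] -> [-270, -306, 18] -> [18, -270, -306]

[-126, -234, -243]; [18, -99, -450]; [-207, -306, -369]; [0, -369]; [18, -270, -306]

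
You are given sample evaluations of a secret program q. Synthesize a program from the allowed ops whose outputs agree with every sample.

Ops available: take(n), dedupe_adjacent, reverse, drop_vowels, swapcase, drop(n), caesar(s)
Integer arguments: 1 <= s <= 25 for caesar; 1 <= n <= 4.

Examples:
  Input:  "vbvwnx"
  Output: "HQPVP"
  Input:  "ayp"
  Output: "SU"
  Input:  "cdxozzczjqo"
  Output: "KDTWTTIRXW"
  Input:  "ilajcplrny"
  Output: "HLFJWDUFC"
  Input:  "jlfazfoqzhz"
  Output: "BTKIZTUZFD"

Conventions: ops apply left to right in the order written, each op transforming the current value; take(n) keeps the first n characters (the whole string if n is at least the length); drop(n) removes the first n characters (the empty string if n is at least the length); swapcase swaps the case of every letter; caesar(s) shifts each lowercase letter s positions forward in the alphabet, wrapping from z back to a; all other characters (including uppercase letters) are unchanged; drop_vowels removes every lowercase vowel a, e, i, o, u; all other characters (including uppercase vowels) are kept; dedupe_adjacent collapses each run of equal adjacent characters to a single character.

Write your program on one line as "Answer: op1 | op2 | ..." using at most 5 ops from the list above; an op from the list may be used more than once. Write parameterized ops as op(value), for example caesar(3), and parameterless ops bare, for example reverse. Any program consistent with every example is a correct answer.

reverse | drop(1) | caesar(20) | swapcase

Check, running the answer program on each example:
  "vbvwnx" -> "xnwvbv" -> "nwvbv" -> "hqpvp" -> "HQPVP"
  "ayp" -> "pya" -> "ya" -> "su" -> "SU"
  "cdxozzczjqo" -> "oqjzczzoxdc" -> "qjzczzoxdc" -> "kdtwttirxw" -> "KDTWTTIRXW"
  "ilajcplrny" -> "ynrlpcjali" -> "nrlpcjali" -> "hlfjwdufc" -> "HLFJWDUFC"
  "jlfazfoqzhz" -> "zhzqofzaflj" -> "hzqofzaflj" -> "btkiztuzfd" -> "BTKIZTUZFD"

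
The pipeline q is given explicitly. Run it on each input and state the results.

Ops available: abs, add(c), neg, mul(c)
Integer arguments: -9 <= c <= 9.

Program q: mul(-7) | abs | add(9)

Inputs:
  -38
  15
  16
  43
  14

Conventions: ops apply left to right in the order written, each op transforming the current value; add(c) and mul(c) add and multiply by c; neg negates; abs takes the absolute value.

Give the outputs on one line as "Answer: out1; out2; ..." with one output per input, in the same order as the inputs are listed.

Execution, op by op:
  -38 -> 266 -> 266 -> 275
  15 -> -105 -> 105 -> 114
  16 -> -112 -> 112 -> 121
  43 -> -301 -> 301 -> 310
  14 -> -98 -> 98 -> 107

275; 114; 121; 310; 107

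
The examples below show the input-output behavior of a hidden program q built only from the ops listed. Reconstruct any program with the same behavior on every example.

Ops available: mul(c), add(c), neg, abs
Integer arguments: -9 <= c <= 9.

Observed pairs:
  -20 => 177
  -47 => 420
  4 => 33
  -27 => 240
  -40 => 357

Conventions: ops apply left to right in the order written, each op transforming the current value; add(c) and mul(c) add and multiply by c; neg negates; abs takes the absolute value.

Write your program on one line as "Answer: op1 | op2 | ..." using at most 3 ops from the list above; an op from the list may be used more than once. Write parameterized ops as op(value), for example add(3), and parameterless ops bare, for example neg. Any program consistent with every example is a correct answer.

mul(-9) | abs | add(-3)

Check, running the answer program on each example:
  -20 -> 180 -> 180 -> 177
  -47 -> 423 -> 423 -> 420
  4 -> -36 -> 36 -> 33
  -27 -> 243 -> 243 -> 240
  -40 -> 360 -> 360 -> 357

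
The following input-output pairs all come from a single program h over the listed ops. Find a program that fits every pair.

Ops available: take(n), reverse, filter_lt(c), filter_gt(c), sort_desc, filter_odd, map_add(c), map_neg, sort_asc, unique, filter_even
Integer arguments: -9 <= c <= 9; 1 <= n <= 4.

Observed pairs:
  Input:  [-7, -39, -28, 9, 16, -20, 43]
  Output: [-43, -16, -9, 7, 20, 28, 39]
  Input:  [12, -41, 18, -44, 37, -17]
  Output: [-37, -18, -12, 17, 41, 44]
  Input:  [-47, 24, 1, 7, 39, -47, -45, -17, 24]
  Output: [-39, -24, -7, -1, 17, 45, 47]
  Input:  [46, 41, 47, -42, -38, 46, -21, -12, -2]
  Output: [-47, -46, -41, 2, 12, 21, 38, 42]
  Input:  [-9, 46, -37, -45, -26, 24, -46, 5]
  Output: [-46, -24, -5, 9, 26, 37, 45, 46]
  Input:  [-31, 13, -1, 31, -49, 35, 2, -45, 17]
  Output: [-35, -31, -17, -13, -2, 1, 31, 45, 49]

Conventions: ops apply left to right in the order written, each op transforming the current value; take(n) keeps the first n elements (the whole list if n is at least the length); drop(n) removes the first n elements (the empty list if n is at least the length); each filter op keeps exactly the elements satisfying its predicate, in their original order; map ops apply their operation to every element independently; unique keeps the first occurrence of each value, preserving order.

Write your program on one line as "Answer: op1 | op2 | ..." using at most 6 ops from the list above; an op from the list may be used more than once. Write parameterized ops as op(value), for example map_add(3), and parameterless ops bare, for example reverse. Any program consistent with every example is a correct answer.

map_neg | sort_asc | sort_desc | unique | reverse

Check, running the answer program on each example:
  [-7, -39, -28, 9, 16, -20, 43] -> [7, 39, 28, -9, -16, 20, -43] -> [-43, -16, -9, 7, 20, 28, 39] -> [39, 28, 20, 7, -9, -16, -43] -> [39, 28, 20, 7, -9, -16, -43] -> [-43, -16, -9, 7, 20, 28, 39]
  [12, -41, 18, -44, 37, -17] -> [-12, 41, -18, 44, -37, 17] -> [-37, -18, -12, 17, 41, 44] -> [44, 41, 17, -12, -18, -37] -> [44, 41, 17, -12, -18, -37] -> [-37, -18, -12, 17, 41, 44]
  [-47, 24, 1, 7, 39, -47, -45, -17, 24] -> [47, -24, -1, -7, -39, 47, 45, 17, -24] -> [-39, -24, -24, -7, -1, 17, 45, 47, 47] -> [47, 47, 45, 17, -1, -7, -24, -24, -39] -> [47, 45, 17, -1, -7, -24, -39] -> [-39, -24, -7, -1, 17, 45, 47]
  [46, 41, 47, -42, -38, 46, -21, -12, -2] -> [-46, -41, -47, 42, 38, -46, 21, 12, 2] -> [-47, -46, -46, -41, 2, 12, 21, 38, 42] -> [42, 38, 21, 12, 2, -41, -46, -46, -47] -> [42, 38, 21, 12, 2, -41, -46, -47] -> [-47, -46, -41, 2, 12, 21, 38, 42]
  [-9, 46, -37, -45, -26, 24, -46, 5] -> [9, -46, 37, 45, 26, -24, 46, -5] -> [-46, -24, -5, 9, 26, 37, 45, 46] -> [46, 45, 37, 26, 9, -5, -24, -46] -> [46, 45, 37, 26, 9, -5, -24, -46] -> [-46, -24, -5, 9, 26, 37, 45, 46]
  [-31, 13, -1, 31, -49, 35, 2, -45, 17] -> [31, -13, 1, -31, 49, -35, -2, 45, -17] -> [-35, -31, -17, -13, -2, 1, 31, 45, 49] -> [49, 45, 31, 1, -2, -13, -17, -31, -35] -> [49, 45, 31, 1, -2, -13, -17, -31, -35] -> [-35, -31, -17, -13, -2, 1, 31, 45, 49]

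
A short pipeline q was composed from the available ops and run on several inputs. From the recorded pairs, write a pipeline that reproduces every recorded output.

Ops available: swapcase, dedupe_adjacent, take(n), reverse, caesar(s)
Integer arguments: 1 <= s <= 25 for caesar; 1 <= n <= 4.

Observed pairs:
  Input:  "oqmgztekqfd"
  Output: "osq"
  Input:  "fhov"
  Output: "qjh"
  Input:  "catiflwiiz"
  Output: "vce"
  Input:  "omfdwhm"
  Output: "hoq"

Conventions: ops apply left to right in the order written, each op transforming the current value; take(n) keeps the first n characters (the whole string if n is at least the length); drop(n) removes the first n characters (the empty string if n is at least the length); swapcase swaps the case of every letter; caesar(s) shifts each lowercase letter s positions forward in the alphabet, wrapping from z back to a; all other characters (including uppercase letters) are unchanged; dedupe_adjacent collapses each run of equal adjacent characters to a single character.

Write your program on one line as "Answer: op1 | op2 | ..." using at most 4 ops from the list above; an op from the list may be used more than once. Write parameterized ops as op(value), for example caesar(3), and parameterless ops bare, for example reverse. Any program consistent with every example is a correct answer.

take(4) | caesar(2) | take(3) | reverse

Check, running the answer program on each example:
  "oqmgztekqfd" -> "oqmg" -> "qsoi" -> "qso" -> "osq"
  "fhov" -> "fhov" -> "hjqx" -> "hjq" -> "qjh"
  "catiflwiiz" -> "cati" -> "ecvk" -> "ecv" -> "vce"
  "omfdwhm" -> "omfd" -> "qohf" -> "qoh" -> "hoq"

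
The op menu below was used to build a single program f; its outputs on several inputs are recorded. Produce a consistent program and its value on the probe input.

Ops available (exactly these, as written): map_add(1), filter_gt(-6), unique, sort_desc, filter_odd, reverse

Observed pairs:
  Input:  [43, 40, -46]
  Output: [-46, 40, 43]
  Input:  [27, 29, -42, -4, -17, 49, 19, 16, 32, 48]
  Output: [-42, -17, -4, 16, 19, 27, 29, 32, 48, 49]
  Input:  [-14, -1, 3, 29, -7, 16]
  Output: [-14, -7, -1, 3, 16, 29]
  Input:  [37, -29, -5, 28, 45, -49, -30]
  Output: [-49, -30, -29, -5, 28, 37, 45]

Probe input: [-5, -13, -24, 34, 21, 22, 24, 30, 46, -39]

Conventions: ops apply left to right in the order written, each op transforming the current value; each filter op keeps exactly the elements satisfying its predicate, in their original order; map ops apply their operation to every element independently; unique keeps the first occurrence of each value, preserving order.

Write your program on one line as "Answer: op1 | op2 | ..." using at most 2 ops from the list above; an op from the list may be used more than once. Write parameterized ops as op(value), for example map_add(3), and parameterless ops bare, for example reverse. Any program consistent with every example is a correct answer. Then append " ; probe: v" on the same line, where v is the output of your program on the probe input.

sort_desc | reverse ; probe: [-39, -24, -13, -5, 21, 22, 24, 30, 34, 46]

Check, running the answer program on each example:
  [43, 40, -46] -> [43, 40, -46] -> [-46, 40, 43]
  [27, 29, -42, -4, -17, 49, 19, 16, 32, 48] -> [49, 48, 32, 29, 27, 19, 16, -4, -17, -42] -> [-42, -17, -4, 16, 19, 27, 29, 32, 48, 49]
  [-14, -1, 3, 29, -7, 16] -> [29, 16, 3, -1, -7, -14] -> [-14, -7, -1, 3, 16, 29]
  [37, -29, -5, 28, 45, -49, -30] -> [45, 37, 28, -5, -29, -30, -49] -> [-49, -30, -29, -5, 28, 37, 45]
  probe: [-5, -13, -24, 34, 21, 22, 24, 30, 46, -39] -> [46, 34, 30, 24, 22, 21, -5, -13, -24, -39] -> [-39, -24, -13, -5, 21, 22, 24, 30, 34, 46]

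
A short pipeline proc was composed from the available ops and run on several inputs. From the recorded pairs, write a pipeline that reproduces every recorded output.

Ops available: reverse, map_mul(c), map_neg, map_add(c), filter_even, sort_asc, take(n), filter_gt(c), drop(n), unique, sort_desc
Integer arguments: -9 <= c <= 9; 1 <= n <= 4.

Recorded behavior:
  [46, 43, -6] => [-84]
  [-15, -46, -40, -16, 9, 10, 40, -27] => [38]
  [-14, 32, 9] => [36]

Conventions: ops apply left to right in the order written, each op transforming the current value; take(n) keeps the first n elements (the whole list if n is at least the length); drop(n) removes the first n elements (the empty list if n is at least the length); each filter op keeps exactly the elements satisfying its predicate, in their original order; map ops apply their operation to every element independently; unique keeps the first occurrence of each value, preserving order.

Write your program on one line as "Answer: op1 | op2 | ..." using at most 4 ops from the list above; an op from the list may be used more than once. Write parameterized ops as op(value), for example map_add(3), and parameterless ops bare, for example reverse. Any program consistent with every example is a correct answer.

map_add(-4) | take(1) | map_mul(-2)

Check, running the answer program on each example:
  [46, 43, -6] -> [42, 39, -10] -> [42] -> [-84]
  [-15, -46, -40, -16, 9, 10, 40, -27] -> [-19, -50, -44, -20, 5, 6, 36, -31] -> [-19] -> [38]
  [-14, 32, 9] -> [-18, 28, 5] -> [-18] -> [36]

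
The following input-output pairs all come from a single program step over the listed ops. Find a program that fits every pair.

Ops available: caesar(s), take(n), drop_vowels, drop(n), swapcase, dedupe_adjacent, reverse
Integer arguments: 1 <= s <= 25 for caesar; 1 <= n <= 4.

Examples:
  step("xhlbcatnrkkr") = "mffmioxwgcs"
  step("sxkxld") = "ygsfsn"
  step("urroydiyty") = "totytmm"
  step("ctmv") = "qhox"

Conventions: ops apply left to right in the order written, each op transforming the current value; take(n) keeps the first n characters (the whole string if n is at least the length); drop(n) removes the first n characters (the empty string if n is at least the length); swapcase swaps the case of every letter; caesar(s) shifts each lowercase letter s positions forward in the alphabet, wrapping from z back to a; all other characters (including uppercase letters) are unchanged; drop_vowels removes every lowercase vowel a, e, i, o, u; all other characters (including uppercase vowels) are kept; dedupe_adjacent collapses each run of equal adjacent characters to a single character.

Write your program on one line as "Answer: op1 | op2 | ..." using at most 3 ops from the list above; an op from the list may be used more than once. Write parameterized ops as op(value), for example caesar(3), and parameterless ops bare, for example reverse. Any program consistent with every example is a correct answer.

reverse | drop_vowels | caesar(21)

Check, running the answer program on each example:
  "xhlbcatnrkkr" -> "rkkrntacblhx" -> "rkkrntcblhx" -> "mffmioxwgcs"
  "sxkxld" -> "dlxkxs" -> "dlxkxs" -> "ygsfsn"
  "urroydiyty" -> "ytyidyorru" -> "ytydyrr" -> "totytmm"
  "ctmv" -> "vmtc" -> "vmtc" -> "qhox"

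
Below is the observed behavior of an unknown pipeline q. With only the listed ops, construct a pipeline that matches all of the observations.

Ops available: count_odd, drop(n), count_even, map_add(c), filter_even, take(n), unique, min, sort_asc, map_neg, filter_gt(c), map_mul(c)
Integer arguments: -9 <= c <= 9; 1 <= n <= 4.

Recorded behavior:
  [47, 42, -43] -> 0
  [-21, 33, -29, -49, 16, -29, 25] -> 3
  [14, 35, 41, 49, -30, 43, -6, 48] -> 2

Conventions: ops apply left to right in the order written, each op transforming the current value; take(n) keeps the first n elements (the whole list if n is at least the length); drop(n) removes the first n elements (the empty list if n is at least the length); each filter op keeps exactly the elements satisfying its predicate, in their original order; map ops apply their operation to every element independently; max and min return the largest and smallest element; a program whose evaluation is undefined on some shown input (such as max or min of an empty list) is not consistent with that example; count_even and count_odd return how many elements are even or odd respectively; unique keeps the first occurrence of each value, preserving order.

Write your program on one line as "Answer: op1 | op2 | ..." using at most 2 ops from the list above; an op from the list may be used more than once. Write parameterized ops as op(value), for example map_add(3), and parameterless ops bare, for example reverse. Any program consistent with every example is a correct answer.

drop(3) | count_odd

Check, running the answer program on each example:
  [47, 42, -43] -> [] -> 0
  [-21, 33, -29, -49, 16, -29, 25] -> [-49, 16, -29, 25] -> 3
  [14, 35, 41, 49, -30, 43, -6, 48] -> [49, -30, 43, -6, 48] -> 2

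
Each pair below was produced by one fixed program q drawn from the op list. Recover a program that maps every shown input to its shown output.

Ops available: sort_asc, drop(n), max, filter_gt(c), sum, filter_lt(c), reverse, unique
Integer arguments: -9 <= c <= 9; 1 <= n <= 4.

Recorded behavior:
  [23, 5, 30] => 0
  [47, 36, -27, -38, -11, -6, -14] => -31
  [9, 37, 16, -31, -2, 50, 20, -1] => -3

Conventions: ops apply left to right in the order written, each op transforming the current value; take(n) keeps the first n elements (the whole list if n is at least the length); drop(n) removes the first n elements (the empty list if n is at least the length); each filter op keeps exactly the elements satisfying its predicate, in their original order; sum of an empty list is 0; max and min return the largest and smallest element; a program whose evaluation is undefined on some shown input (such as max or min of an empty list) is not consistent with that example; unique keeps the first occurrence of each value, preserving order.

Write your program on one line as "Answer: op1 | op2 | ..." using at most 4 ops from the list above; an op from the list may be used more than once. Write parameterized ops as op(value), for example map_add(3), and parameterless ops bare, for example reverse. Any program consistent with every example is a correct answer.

drop(4) | filter_lt(6) | sum

Check, running the answer program on each example:
  [23, 5, 30] -> [] -> [] -> 0
  [47, 36, -27, -38, -11, -6, -14] -> [-11, -6, -14] -> [-11, -6, -14] -> -31
  [9, 37, 16, -31, -2, 50, 20, -1] -> [-2, 50, 20, -1] -> [-2, -1] -> -3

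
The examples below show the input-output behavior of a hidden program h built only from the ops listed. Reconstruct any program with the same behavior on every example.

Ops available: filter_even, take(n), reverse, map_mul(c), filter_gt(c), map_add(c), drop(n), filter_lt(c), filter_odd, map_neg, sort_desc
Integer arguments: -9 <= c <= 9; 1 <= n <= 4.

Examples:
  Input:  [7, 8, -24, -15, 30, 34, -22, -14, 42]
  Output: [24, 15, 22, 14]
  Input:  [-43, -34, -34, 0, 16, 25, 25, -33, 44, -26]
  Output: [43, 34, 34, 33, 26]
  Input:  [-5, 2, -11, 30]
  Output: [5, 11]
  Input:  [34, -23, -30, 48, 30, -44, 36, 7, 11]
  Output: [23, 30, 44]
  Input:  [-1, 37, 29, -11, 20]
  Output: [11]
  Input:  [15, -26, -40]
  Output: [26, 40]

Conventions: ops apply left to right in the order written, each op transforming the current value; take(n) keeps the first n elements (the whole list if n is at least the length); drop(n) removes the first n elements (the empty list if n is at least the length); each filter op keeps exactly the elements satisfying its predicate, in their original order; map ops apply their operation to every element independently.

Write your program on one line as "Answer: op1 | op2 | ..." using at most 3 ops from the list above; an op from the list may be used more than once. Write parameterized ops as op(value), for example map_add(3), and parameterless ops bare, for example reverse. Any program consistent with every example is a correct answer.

filter_lt(-4) | map_neg

Check, running the answer program on each example:
  [7, 8, -24, -15, 30, 34, -22, -14, 42] -> [-24, -15, -22, -14] -> [24, 15, 22, 14]
  [-43, -34, -34, 0, 16, 25, 25, -33, 44, -26] -> [-43, -34, -34, -33, -26] -> [43, 34, 34, 33, 26]
  [-5, 2, -11, 30] -> [-5, -11] -> [5, 11]
  [34, -23, -30, 48, 30, -44, 36, 7, 11] -> [-23, -30, -44] -> [23, 30, 44]
  [-1, 37, 29, -11, 20] -> [-11] -> [11]
  [15, -26, -40] -> [-26, -40] -> [26, 40]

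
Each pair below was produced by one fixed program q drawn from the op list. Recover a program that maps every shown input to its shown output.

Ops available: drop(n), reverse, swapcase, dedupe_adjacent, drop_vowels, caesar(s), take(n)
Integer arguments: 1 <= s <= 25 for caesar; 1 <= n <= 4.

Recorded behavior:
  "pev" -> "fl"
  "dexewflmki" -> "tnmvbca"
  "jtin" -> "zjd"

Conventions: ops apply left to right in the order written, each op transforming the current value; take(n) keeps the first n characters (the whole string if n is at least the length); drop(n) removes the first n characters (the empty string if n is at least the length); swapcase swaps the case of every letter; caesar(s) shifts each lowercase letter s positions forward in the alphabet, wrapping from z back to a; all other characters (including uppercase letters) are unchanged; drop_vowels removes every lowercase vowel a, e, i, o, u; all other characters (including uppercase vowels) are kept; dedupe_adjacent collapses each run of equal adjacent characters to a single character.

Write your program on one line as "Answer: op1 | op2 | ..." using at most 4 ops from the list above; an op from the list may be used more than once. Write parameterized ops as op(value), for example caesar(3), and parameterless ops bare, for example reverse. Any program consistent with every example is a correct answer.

drop_vowels | caesar(21) | caesar(21)

Check, running the answer program on each example:
  "pev" -> "pv" -> "kq" -> "fl"
  "dexewflmki" -> "dxwflmk" -> "ysraghf" -> "tnmvbca"
  "jtin" -> "jtn" -> "eoi" -> "zjd"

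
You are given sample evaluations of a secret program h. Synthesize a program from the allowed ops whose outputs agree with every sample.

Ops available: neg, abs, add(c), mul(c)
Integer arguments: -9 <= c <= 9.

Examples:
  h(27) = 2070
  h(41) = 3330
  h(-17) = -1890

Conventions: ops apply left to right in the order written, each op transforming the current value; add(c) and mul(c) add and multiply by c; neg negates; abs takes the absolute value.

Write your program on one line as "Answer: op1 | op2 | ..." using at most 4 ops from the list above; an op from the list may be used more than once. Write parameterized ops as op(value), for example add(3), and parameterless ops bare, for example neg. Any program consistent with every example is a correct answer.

add(-4) | mul(5) | mul(-6) | mul(-3)

Check, running the answer program on each example:
  27 -> 23 -> 115 -> -690 -> 2070
  41 -> 37 -> 185 -> -1110 -> 3330
  -17 -> -21 -> -105 -> 630 -> -1890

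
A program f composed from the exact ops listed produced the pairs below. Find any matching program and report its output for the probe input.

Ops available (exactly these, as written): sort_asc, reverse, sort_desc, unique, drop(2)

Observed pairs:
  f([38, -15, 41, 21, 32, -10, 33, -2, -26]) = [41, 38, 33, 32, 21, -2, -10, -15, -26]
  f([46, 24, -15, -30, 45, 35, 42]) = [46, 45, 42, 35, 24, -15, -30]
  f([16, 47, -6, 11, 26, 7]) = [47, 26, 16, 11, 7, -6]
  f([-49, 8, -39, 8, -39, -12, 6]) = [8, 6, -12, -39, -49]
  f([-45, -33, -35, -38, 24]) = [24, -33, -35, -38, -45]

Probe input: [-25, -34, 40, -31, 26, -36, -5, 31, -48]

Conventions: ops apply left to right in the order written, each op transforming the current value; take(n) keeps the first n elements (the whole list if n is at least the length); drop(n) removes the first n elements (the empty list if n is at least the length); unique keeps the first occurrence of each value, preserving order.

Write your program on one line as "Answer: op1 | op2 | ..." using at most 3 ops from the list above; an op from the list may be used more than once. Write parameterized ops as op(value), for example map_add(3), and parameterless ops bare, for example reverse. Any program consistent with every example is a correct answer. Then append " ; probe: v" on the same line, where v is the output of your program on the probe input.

sort_asc | unique | sort_desc ; probe: [40, 31, 26, -5, -25, -31, -34, -36, -48]

Check, running the answer program on each example:
  [38, -15, 41, 21, 32, -10, 33, -2, -26] -> [-26, -15, -10, -2, 21, 32, 33, 38, 41] -> [-26, -15, -10, -2, 21, 32, 33, 38, 41] -> [41, 38, 33, 32, 21, -2, -10, -15, -26]
  [46, 24, -15, -30, 45, 35, 42] -> [-30, -15, 24, 35, 42, 45, 46] -> [-30, -15, 24, 35, 42, 45, 46] -> [46, 45, 42, 35, 24, -15, -30]
  [16, 47, -6, 11, 26, 7] -> [-6, 7, 11, 16, 26, 47] -> [-6, 7, 11, 16, 26, 47] -> [47, 26, 16, 11, 7, -6]
  [-49, 8, -39, 8, -39, -12, 6] -> [-49, -39, -39, -12, 6, 8, 8] -> [-49, -39, -12, 6, 8] -> [8, 6, -12, -39, -49]
  [-45, -33, -35, -38, 24] -> [-45, -38, -35, -33, 24] -> [-45, -38, -35, -33, 24] -> [24, -33, -35, -38, -45]
  probe: [-25, -34, 40, -31, 26, -36, -5, 31, -48] -> [-48, -36, -34, -31, -25, -5, 26, 31, 40] -> [-48, -36, -34, -31, -25, -5, 26, 31, 40] -> [40, 31, 26, -5, -25, -31, -34, -36, -48]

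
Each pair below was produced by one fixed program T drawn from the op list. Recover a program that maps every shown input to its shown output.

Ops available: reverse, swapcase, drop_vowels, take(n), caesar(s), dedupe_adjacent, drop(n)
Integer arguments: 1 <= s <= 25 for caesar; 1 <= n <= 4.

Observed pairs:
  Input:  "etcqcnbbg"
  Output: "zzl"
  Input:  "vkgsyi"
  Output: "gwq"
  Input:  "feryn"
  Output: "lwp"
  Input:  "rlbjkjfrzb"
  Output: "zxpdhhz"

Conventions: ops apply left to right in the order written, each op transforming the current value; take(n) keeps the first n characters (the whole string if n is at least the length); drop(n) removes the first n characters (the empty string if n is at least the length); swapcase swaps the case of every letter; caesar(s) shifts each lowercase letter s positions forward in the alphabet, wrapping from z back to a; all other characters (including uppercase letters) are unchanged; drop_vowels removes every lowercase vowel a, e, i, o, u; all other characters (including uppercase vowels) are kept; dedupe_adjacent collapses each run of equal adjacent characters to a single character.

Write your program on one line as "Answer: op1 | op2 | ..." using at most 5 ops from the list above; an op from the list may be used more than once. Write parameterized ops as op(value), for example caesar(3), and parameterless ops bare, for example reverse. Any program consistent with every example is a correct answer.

caesar(24) | drop(2) | reverse | drop_vowels

Check, running the answer program on each example:
  "etcqcnbbg" -> "craoalzze" -> "aoalzze" -> "ezzlaoa" -> "zzl"
  "vkgsyi" -> "tieqwg" -> "eqwg" -> "gwqe" -> "gwq"
  "feryn" -> "dcpwl" -> "pwl" -> "lwp" -> "lwp"
  "rlbjkjfrzb" -> "pjzhihdpxz" -> "zhihdpxz" -> "zxpdhihz" -> "zxpdhhz"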